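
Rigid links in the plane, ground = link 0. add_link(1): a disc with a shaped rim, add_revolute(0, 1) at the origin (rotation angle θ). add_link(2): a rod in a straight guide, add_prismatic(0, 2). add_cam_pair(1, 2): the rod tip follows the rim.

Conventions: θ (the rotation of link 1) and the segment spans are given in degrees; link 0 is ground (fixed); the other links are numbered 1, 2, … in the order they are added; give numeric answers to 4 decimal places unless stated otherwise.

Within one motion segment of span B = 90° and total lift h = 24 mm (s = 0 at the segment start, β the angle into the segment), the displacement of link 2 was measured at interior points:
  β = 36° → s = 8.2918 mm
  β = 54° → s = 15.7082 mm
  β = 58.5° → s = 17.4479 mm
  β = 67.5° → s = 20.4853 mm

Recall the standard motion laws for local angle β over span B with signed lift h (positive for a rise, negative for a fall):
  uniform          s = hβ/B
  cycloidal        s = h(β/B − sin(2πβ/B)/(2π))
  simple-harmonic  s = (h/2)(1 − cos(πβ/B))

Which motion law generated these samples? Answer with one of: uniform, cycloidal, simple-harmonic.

candidates at β/B = r: uniform s = h·r (linear in β); cycloidal s = h·(r − sin(2πr)/(2π)); simple-harmonic s = (h/2)(1 − cos(πr))
β=36°: printed 8.2918 | uniform 9.6000, cycloidal 7.3548, simple-harmonic 8.2918
β=54°: printed 15.7082 | uniform 14.4000, cycloidal 16.6452, simple-harmonic 15.7082
β=58.5°: printed 17.4479 | uniform 15.6000, cycloidal 18.6902, simple-harmonic 17.4479
β=67.5°: printed 20.4853 | uniform 18.0000, cycloidal 21.8197, simple-harmonic 20.4853
only one law matches every sample → simple-harmonic

simple-harmonic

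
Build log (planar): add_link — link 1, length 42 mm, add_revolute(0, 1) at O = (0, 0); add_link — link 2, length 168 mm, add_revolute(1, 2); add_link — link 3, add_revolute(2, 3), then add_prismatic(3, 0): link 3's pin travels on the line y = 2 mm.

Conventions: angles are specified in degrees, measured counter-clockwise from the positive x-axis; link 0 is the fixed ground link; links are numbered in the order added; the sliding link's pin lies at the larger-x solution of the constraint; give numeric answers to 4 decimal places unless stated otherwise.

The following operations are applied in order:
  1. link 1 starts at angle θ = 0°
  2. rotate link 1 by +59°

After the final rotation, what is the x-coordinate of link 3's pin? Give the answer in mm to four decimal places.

geometry: r = 42 mm, L = 168 mm, e = 2 mm; θ starts at 0°
rotate link 1 by +59°: θ ← 0° +59° = 59°
crank pin P = (r cos θ, r sin θ) = (21.631599, 36.001027)
h = r sin θ − e = 36.001027 − 2 = 34.001027
x = r cos θ + √(L² − h²) = 21.631599 + 164.523342 = 186.154942

186.1549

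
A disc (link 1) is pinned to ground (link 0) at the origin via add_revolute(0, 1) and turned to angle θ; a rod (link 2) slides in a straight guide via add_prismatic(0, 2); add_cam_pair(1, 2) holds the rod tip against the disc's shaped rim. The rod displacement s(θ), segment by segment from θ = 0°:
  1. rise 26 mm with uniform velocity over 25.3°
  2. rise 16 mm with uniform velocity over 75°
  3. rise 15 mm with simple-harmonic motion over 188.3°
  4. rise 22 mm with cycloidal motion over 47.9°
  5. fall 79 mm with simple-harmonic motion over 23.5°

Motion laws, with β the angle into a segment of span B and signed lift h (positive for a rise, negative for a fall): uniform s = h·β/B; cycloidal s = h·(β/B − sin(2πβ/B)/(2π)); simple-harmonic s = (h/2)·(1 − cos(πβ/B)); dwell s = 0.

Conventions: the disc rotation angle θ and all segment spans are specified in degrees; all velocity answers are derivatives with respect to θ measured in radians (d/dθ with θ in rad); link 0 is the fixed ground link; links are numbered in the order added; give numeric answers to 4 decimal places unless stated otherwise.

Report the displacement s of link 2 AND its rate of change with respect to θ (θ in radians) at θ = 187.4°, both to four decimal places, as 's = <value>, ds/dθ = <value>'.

segment 1 (0° to 25.3°, uniform, h = 26) is passed completely: s = 0.0000 + (26) = 26.0000
segment 2 (25.3° to 100.3°, uniform, h = 16) is passed completely: s = 26.0000 + (16) = 42.0000
θ = 187.4° falls in segment 3 (100.3° to 288.6°, simple-harmonic, h = 15): β = 187.4 − 100.3 = 87.1°, B = 188.3°; Δs = 15/2·(1 − cos(π·0.4626)) = 6.6199; s = 42.0000 + 6.6199 = 48.6199
velocity in seg [100.3°–288.6°] (simple-harmonic), θ in radians: β = 87.1° = 1.5202 rad, B = 188.3° = 3.2865 rad; ds/dθ = (πh/(2B)) sin(πβ/B) = (π·15/(2·3.2865)) sin(π·0.4626) = 7.119873 mm/rad

s = 48.6199, ds/dθ = 7.1199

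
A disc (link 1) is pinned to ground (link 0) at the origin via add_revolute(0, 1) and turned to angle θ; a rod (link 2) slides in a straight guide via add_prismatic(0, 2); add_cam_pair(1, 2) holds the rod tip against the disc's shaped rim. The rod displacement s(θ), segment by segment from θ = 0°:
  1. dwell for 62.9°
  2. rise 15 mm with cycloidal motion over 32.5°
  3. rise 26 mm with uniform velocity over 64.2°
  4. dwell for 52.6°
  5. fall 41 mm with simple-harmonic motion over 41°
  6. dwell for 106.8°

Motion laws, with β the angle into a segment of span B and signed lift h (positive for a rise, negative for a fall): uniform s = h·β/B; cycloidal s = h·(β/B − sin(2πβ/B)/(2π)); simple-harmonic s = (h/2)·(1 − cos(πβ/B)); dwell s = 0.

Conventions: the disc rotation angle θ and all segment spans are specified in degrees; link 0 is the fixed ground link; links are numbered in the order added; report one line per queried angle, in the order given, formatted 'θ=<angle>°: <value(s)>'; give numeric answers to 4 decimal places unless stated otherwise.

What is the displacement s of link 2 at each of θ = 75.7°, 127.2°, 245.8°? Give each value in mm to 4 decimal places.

segment 1 (0° to 62.9°, dwell): s unchanged at 0.0000
θ = 75.7° falls in segment 2 (62.9° to 95.4°, cycloidal, h = 15): β = 75.7 − 62.9 = 12.8°, B = 32.5°; Δs = 15·(0.3938 − sin(2π·0.3938)/(2π)) = 4.4308; s = 0.0000 + 4.4308 = 4.4308
segment 2 (62.9° to 95.4°, cycloidal, h = 15) is passed completely: s = 0.0000 + (15) = 15.0000
θ = 127.2° falls in segment 3 (95.4° to 159.6°, uniform, h = 26): β = 127.2 − 95.4 = 31.8°, B = 64.2°; Δs = 26·31.8/64.2 = 12.8785; s = 15.0000 + 12.8785 = 27.8785
segment 3 (95.4° to 159.6°, uniform, h = 26) is passed completely: s = 15.0000 + (26) = 41.0000
segment 4 (159.6° to 212.2°, dwell): s unchanged at 41.0000
θ = 245.8° falls in segment 5 (212.2° to 253.2°, simple-harmonic, h = -41): β = 245.8 − 212.2 = 33.6°, B = 41°; Δs = -41/2·(1 − cos(π·0.8195)) = -37.7919; s = 41.0000 − 37.7919 = 3.2081

θ=75.7°: 4.4308
θ=127.2°: 27.8785
θ=245.8°: 3.2081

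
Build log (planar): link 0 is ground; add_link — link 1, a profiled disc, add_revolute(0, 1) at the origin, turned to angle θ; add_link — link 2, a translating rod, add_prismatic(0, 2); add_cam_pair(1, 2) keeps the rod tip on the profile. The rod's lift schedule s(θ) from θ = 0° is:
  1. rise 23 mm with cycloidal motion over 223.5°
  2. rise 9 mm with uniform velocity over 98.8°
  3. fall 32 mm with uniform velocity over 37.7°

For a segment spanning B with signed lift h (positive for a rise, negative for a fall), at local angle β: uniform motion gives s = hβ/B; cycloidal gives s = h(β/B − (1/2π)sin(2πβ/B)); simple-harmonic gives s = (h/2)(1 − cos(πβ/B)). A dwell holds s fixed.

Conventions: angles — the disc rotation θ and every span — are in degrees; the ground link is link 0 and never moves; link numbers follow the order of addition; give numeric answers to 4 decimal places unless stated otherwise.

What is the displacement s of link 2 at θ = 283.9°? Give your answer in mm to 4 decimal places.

seg 1 [0°–223.5°] cycloidal, h=23: full span → s += 23 → s = 23.0000
seg 2 [223.5°–322.3°] uniform, h=9: θ=283.9° here. β=60.4, B=98.8. 9·60.4/98.8 = 5.5020 → s = 28.5020

28.5020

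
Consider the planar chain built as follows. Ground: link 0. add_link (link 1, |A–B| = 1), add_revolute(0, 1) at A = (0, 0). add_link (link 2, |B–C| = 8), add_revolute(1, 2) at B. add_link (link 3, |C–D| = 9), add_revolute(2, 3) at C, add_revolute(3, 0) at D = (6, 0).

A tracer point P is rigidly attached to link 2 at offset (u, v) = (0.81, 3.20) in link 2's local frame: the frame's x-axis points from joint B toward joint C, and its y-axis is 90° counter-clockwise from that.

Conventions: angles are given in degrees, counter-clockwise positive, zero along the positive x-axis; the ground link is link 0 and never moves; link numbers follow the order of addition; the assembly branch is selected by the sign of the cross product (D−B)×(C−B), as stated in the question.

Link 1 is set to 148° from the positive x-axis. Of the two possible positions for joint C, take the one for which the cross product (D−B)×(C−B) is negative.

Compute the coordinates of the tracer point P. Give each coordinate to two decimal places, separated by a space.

A=(0,0), D=(6.00,0)
B = A + 1.00·(cos148°, sin148°) = (-0.8480, 0.5299)
|BD| = 6.8685
circle(B,8.00) ∩ circle(D,9.00): a=2.1967, h=7.6925
  candidates: C₊=(1.9356,8.0300) cross=52.836; C₋=(0.7486,-7.3091) cross=-52.836
  branch - wants cross < 0 → take C=(0.7486,-7.3091) (cross=-52.836)
ex = (C−B)/|BC| = (0.1996,-0.9799); ey = (0.9799,0.1996)
P = B + 0.81·ex + 3.20·ey = (2.4492,0.3749)

2.45 0.37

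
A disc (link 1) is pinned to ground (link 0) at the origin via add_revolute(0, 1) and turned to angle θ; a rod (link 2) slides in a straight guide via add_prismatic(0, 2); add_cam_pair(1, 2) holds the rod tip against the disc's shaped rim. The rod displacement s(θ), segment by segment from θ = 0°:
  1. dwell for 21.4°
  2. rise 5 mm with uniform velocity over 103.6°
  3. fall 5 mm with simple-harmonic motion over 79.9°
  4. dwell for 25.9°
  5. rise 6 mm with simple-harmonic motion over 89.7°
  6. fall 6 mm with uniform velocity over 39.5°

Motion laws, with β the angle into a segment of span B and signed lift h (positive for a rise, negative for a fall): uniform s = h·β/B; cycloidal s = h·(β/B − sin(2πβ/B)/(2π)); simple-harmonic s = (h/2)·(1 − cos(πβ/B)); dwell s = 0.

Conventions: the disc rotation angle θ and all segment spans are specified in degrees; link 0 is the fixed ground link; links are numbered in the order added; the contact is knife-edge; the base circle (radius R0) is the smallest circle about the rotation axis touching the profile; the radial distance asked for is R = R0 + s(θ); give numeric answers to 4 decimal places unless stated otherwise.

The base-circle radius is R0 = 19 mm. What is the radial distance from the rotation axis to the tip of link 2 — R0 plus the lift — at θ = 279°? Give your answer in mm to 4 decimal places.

segment 1 (0° to 21.4°, dwell): s unchanged at 0.0000
segment 2 (21.4° to 125°, uniform, h = 5) is passed completely: s = 0.0000 + (5) = 5.0000
segment 3 (125° to 204.9°, simple-harmonic, h = -5) is passed completely: s = 5.0000 + (-5) = 0.0000
segment 4 (204.9° to 230.8°, dwell): s unchanged at 0.0000
θ = 279° falls in segment 5 (230.8° to 320.5°, simple-harmonic, h = 6): β = 279 − 230.8 = 48.2°, B = 89.7°; Δs = 6/2·(1 − cos(π·0.5373)) = 3.3512; s = 0.0000 + 3.3512 = 3.3512
R = R0 + s = 19 + 3.3512 = 22.3512

22.3512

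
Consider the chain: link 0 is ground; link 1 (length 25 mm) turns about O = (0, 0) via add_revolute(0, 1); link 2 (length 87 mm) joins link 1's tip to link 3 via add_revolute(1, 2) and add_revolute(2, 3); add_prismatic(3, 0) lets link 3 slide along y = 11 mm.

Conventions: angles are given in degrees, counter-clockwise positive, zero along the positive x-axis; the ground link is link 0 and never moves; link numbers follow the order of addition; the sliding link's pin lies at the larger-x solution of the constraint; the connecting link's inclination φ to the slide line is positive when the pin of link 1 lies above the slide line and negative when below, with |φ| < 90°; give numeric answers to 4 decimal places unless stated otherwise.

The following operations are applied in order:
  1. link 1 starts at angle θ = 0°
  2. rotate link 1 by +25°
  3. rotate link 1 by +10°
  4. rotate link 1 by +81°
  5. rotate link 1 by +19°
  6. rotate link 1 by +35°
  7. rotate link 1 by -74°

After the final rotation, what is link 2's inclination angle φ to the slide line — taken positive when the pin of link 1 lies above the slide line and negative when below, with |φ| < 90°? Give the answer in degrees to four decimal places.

geometry: r = 25 mm, L = 87 mm, e = 11 mm; θ starts at 0°
rotate link 1 by +25°: θ ← 0° +25° = 25°
rotate link 1 by +10°: θ ← 25° +10° = 35°
rotate link 1 by +81°: θ ← 35° +81° = 116°
rotate link 1 by +19°: θ ← 116° +19° = 135°
rotate link 1 by +35°: θ ← 135° +35° = 170°
rotate link 1 by -74°: θ ← 170° -74° = 96°
h = r sin θ − e = 24.863047 − 11 = 13.863047
sin φ = h / L = 13.863047 / 87 = 0.15934537
φ = arcsin(0.15934537) = 9.168901°

9.1689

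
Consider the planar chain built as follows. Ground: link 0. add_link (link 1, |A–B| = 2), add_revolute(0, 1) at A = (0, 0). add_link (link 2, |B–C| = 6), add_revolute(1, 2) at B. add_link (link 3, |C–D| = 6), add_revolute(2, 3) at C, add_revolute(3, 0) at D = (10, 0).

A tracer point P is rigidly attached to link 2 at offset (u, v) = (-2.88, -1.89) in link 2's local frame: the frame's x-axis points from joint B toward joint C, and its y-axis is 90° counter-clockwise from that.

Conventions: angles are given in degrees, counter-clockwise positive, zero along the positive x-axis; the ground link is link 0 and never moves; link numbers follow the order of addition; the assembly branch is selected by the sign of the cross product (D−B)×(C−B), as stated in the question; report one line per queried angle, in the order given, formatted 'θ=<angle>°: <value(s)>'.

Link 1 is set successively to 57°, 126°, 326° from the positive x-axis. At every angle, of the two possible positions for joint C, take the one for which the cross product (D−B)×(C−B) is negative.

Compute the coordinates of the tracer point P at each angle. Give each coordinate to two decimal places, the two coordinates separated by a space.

A=(0,0), D=(10.00,0)
θ=57°: B = A + 2.00·(cos57°, sin57°) = (1.0893, 1.6773)
θ=57°: |BD| = 9.0672
θ=57°: circle(B,6.00) ∩ circle(D,6.00): a=4.5336, h=3.9302
θ=57°:   candidates: C₊=(6.2717,4.7010) cross=35.636; C₋=(4.8176,-3.0237) cross=-35.636
θ=57°:   branch - wants cross < 0 → take C=(4.8176,-3.0237) (cross=-35.636)
θ=57°: ex = (C−B)/|BC| = (0.6214,-0.7835); ey = (0.7835,0.6214)
θ=57°: P = B + -2.88·ex + -1.89·ey = (-2.1811,2.7594)
θ=126°: B = A + 2.00·(cos126°, sin126°) = (-1.1756, 1.6180)
θ=126°: |BD| = 11.2921
θ=126°: circle(B,6.00) ∩ circle(D,6.00): a=5.6460, h=2.0303
θ=126°:   candidates: C₊=(4.7031,2.8184) cross=22.926; C₋=(4.1213,-1.2003) cross=-22.926
θ=126°:   branch - wants cross < 0 → take C=(4.1213,-1.2003) (cross=-22.926)
θ=126°: ex = (C−B)/|BC| = (0.8828,-0.4697); ey = (0.4697,0.8828)
θ=126°: P = B + -2.88·ex + -1.89·ey = (-4.6059,1.3023)
θ=326°: B = A + 2.00·(cos326°, sin326°) = (1.6581, -1.1184)
θ=326°: |BD| = 8.4166
θ=326°: circle(B,6.00) ∩ circle(D,6.00): a=4.2083, h=4.2767
θ=326°:   candidates: C₊=(5.2607,3.6796) cross=35.995; C₋=(6.3973,-4.7980) cross=-35.995
θ=326°:   branch - wants cross < 0 → take C=(6.3973,-4.7980) (cross=-35.995)
θ=326°: ex = (C−B)/|BC| = (0.7899,-0.6133); ey = (0.6133,0.7899)
θ=326°: P = B + -2.88·ex + -1.89·ey = (-1.7758,-0.8450)

θ=57°: -2.18 2.76
θ=126°: -4.61 1.30
θ=326°: -1.78 -0.85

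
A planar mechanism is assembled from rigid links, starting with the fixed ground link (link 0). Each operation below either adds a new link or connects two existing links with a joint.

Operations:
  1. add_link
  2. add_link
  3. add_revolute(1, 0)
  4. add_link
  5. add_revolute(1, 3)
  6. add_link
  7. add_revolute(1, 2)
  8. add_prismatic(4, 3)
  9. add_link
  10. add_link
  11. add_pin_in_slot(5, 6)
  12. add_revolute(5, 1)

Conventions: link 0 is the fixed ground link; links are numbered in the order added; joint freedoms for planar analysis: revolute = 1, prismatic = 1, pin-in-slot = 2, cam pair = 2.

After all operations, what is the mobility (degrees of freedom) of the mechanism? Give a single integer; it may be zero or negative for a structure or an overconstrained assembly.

ground; <1,0,0>
#1 <2,0,0>
#2 <3,0,0>
R:1↔0 J1 <3,1,0>
#3 <4,1,0>
R:1↔3 J1 <4,2,0>
#4 <5,2,0>
R:1↔2 J1 <5,3,0>
P:4↔3 J1 <5,4,0>
#5 <6,4,0>
#6 <7,4,0>
PS:5↔6 J2 <7,4,1>
R:5↔1 J1 <7,5,1>
3×6 − 2×5 − 1×1 = 7

M = 7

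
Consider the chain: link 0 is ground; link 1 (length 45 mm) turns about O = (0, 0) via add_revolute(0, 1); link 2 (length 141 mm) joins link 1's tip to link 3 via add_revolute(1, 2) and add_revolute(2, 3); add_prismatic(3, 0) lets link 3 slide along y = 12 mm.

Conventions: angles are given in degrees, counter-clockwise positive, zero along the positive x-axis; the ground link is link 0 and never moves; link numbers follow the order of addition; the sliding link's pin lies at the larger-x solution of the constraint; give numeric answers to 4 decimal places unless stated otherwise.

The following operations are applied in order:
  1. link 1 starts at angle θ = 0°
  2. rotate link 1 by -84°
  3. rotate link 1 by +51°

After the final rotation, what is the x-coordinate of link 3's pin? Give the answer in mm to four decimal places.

geometry: r = 45 mm, L = 141 mm, e = 12 mm; θ starts at 0°
rotate link 1 by -84°: θ ← 0° -84° = -84°
rotate link 1 by +51°: θ ← -84° +51° = -33°
crank pin P = (r cos θ, r sin θ) = (37.740176, -24.508757)
h = r sin θ − e = -24.508757 − 12 = -36.508757
x = r cos θ + √(L² − h²) = 37.740176 + 136.191449 = 173.931624

173.9316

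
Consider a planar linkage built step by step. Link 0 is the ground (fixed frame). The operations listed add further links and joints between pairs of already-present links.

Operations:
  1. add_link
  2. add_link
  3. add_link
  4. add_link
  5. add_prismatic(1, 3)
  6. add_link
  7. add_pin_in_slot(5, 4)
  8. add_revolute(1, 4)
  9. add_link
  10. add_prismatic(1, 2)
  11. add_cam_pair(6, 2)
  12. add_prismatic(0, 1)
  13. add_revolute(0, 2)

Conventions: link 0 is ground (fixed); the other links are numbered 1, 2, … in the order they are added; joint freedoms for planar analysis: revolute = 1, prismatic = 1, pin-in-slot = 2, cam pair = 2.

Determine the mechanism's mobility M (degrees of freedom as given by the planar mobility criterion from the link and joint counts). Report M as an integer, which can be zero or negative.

link 0 = ground. State L|J1|J2 = 1|0|0
+link1  2|0|0
+link2  3|0|0
+link3  4|0|0
+link4  5|0|0
P(1,3) f=1→J1  5|1|0
+link5  6|1|0
PS(5,4) f=2→J2  6|1|1
R(1,4) f=1→J1  6|2|1
+link6  7|2|1
P(1,2) f=1→J1  7|3|1
C(6,2) f=2→J2  7|3|2
P(0,1) f=1→J1  7|4|2
R(0,2) f=1→J1  7|5|2
M = 3(7−1)−2·5−2 = 18−10−2 = 6

M = 6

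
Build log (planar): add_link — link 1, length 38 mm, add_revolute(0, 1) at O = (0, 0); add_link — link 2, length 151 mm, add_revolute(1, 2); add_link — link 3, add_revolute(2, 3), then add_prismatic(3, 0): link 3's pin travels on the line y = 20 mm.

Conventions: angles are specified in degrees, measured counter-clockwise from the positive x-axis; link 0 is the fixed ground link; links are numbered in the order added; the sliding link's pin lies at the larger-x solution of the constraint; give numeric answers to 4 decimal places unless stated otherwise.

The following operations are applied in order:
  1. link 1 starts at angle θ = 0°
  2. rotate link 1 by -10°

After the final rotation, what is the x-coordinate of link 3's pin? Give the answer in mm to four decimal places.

geometry: r = 38 mm, L = 151 mm, e = 20 mm; θ starts at 0°
rotate link 1 by -10°: θ ← 0° -10° = -10°
crank pin P = (r cos θ, r sin θ) = (37.422695, -6.598631)
h = r sin θ − e = -6.598631 − 20 = -26.598631
x = r cos θ + √(L² − h²) = 37.422695 + 148.638867 = 186.061562

186.0616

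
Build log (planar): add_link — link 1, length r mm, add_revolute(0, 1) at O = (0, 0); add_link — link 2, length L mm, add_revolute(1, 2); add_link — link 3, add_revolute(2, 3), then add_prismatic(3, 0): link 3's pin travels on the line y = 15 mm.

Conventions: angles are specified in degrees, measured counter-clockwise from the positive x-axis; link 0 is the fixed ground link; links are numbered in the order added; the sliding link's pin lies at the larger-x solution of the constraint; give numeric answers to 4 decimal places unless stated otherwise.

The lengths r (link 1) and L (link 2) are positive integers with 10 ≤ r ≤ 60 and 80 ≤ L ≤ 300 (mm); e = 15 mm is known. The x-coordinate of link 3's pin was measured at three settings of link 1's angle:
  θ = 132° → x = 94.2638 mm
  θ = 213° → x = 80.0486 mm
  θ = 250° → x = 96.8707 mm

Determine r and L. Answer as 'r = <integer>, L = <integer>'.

constraint per measurement: (x − r cos θ)² + (r sin θ − e)² = L²
subtracting the θ₁ and θ₂ equations cancels the r² and L² terms:
r = (x₁² − x₂²) / (2[(x₁cos θ₁ + e sin θ₁) − (x₂cos θ₂ + e sin θ₂)]) = 52.9998 → r = 53
L² = (x₁ − r cos θ₁)² + (r sin θ₁ − e)² = 17423.9918 → L = 132.0000 → L = 132
check at θ₃=250°: x = 96.8707 (printed 96.8707) ✓

r = 53, L = 132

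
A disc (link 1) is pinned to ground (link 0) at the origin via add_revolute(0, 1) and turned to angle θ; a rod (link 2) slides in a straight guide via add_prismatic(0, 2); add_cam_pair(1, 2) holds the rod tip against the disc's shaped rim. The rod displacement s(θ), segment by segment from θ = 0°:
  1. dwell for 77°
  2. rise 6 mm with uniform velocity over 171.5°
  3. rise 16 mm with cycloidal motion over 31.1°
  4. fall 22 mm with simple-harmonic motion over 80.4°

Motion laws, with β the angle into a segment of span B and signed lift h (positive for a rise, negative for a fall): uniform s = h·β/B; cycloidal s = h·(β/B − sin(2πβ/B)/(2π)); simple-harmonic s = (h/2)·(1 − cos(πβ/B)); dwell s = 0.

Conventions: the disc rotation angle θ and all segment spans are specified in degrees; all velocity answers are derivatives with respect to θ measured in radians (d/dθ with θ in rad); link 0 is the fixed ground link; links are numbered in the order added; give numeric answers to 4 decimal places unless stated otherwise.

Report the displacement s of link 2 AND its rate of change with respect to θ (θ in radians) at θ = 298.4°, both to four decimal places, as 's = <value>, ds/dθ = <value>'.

segment 1 (0° to 77°, dwell): s unchanged at 0.0000
segment 2 (77° to 248.5°, uniform, h = 6) is passed completely: s = 0.0000 + (6) = 6.0000
segment 3 (248.5° to 279.6°, cycloidal, h = 16) is passed completely: s = 6.0000 + (16) = 22.0000
θ = 298.4° falls in segment 4 (279.6° to 360°, simple-harmonic, h = -22): β = 298.4 − 279.6 = 18.8°, B = 80.4°; Δs = -22/2·(1 − cos(π·0.2338)) = -2.8369; s = 22.0000 − 2.8369 = 19.1631
velocity in seg [279.6°–360°] (simple-harmonic), θ in radians: β = 18.8° = 0.3281 rad, B = 80.4° = 1.4032 rad; ds/dθ = (πh/(2B)) sin(πβ/B) = (π·(-22)/(2·1.4032)) sin(π·0.2338) = -16.507174 mm/rad

s = 19.1631, ds/dθ = -16.5072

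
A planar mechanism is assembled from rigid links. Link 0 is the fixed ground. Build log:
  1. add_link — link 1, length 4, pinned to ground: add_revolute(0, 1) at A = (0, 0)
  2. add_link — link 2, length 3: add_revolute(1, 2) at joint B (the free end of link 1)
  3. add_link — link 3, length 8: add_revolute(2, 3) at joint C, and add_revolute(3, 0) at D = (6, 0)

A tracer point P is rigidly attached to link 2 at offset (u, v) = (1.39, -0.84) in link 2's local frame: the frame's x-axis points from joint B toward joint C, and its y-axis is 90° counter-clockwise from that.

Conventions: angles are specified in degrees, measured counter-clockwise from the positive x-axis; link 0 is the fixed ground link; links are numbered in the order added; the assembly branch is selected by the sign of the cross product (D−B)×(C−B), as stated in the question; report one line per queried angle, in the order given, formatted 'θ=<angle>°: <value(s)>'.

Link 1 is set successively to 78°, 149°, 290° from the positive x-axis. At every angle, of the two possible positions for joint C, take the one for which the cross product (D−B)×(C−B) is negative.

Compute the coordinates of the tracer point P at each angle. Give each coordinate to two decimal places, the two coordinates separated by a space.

A=(0,0), D=(6.00,0)
θ=78°: B = A + 4.00·(cos78°, sin78°) = (0.8316, 3.9126)
θ=78°: |BD| = 6.4823
θ=78°: circle(B,3.00) ∩ circle(D,8.00): a=-1.0012, h=2.8280
θ=78°:   candidates: C₊=(1.7403,6.7717) cross=18.332; C₋=(-1.6735,2.2621) cross=-18.332
θ=78°:   branch - wants cross < 0 → take C=(-1.6735,2.2621) (cross=-18.332)
θ=78°: ex = (C−B)/|BC| = (-0.8351,-0.5502); ey = (0.5502,-0.8351)
θ=78°: P = B + 1.39·ex + -0.84·ey = (-0.7912,3.8493)
θ=149°: B = A + 4.00·(cos149°, sin149°) = (-3.4287, 2.0602)
θ=149°: |BD| = 9.6511
θ=149°: circle(B,3.00) ∩ circle(D,8.00): a=1.9761, h=2.2572
θ=149°:   candidates: C₊=(-1.0162,3.8435) cross=21.784; C₋=(-1.9799,-0.5668) cross=-21.784
θ=149°:   branch - wants cross < 0 → take C=(-1.9799,-0.5668) (cross=-21.784)
θ=149°: ex = (C−B)/|BC| = (0.4829,-0.8757); ey = (0.8757,0.4829)
θ=149°: P = B + 1.39·ex + -0.84·ey = (-3.4930,0.4373)
θ=290°: B = A + 4.00·(cos290°, sin290°) = (1.3681, -3.7588)
θ=290°: |BD| = 5.9652
θ=290°: circle(B,3.00) ∩ circle(D,8.00): a=-1.6275, h=2.5201
θ=290°:   candidates: C₊=(-1.4837,-2.8274) cross=15.033; C₋=(1.6923,-6.7412) cross=-15.033
θ=290°:   branch - wants cross < 0 → take C=(1.6923,-6.7412) (cross=-15.033)
θ=290°: ex = (C−B)/|BC| = (0.1081,-0.9941); ey = (0.9941,0.1081)
θ=290°: P = B + 1.39·ex + -0.84·ey = (0.6832,-5.2314)

θ=78°: -0.79 3.85
θ=149°: -3.49 0.44
θ=290°: 0.68 -5.23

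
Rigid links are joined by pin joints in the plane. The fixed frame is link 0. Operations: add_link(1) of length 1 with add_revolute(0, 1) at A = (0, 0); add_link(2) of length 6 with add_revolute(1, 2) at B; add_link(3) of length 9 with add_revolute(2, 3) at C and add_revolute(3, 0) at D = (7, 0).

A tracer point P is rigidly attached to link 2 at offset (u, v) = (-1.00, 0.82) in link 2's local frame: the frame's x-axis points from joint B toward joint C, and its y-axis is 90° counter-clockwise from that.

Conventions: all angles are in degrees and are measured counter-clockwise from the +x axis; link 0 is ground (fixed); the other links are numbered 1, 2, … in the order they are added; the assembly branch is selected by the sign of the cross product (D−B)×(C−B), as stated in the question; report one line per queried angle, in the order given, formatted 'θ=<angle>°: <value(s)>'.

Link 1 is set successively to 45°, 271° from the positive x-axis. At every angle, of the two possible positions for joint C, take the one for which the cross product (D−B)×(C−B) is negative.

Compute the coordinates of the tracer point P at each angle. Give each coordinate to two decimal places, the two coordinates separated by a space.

A=(0,0), D=(7.00,0)
θ=45°: B = A + 1.00·(cos45°, sin45°) = (0.7071, 0.7071)
θ=45°: |BD| = 6.3325
θ=45°: circle(B,6.00) ∩ circle(D,9.00): a=-0.3869, h=5.9875
θ=45°:   candidates: C₊=(0.9913,6.7004) cross=37.916; C₋=(-0.3459,-5.1998) cross=-37.916
θ=45°:   branch - wants cross < 0 → take C=(-0.3459,-5.1998) (cross=-37.916)
θ=45°: ex = (C−B)/|BC| = (-0.1755,-0.9845); ey = (0.9845,-0.1755)
θ=45°: P = B + -1.00·ex + 0.82·ey = (1.6899,1.5477)
θ=271°: B = A + 1.00·(cos271°, sin271°) = (0.0175, -0.9998)
θ=271°: |BD| = 7.0538
θ=271°: circle(B,6.00) ∩ circle(D,9.00): a=0.3371, h=5.9905
θ=271°:   candidates: C₊=(-0.4980,4.9780) cross=42.256; C₋=(1.2003,-6.8821) cross=-42.256
θ=271°:   branch - wants cross < 0 → take C=(1.2003,-6.8821) (cross=-42.256)
θ=271°: ex = (C−B)/|BC| = (0.1971,-0.9804); ey = (0.9804,0.1971)
θ=271°: P = B + -1.00·ex + 0.82·ey = (0.6242,0.1422)

θ=45°: 1.69 1.55
θ=271°: 0.62 0.14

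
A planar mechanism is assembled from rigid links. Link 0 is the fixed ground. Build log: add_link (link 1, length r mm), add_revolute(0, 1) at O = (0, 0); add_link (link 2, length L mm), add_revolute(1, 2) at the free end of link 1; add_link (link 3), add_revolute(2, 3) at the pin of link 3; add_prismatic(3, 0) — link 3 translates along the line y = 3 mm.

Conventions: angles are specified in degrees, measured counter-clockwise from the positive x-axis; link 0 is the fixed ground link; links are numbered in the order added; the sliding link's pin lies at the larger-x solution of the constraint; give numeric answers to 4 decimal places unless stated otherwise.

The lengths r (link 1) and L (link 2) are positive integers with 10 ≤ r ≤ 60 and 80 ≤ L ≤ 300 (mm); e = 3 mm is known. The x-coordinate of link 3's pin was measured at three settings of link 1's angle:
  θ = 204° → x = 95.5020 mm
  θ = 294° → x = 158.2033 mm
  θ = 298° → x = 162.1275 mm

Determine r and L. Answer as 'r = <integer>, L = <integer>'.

constraint per measurement: (x − r cos θ)² + (r sin θ − e)² = L²
subtracting the θ₁ and θ₂ equations cancels the r² and L² terms:
r = (x₁² − x₂²) / (2[(x₁cos θ₁ + e sin θ₁) − (x₂cos θ₂ + e sin θ₂)]) = 53.0000 → r = 53
L² = (x₁ − r cos θ₁)² + (r sin θ₁ − e)² = 21315.9886 → L = 146.0000 → L = 146
check at θ₃=298°: x = 162.1275 (printed 162.1275) ✓

r = 53, L = 146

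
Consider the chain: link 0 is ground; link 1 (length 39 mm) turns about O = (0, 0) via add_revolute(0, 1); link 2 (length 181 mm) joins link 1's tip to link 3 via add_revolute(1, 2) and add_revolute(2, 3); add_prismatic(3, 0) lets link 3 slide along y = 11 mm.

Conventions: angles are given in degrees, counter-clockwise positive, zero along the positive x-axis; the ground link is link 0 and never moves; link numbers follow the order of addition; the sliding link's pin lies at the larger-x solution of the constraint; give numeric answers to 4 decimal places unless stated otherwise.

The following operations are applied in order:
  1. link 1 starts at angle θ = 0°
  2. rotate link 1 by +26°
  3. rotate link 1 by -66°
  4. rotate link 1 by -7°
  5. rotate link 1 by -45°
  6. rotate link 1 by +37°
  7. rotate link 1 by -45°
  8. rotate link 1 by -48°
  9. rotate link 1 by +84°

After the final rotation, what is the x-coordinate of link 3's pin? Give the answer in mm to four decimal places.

geometry: r = 39 mm, L = 181 mm, e = 11 mm; θ starts at 0°
rotate link 1 by +26°: θ ← 0° +26° = 26°
rotate link 1 by -66°: θ ← 26° -66° = -40°
rotate link 1 by -7°: θ ← -40° -7° = -47°
rotate link 1 by -45°: θ ← -47° -45° = -92°
rotate link 1 by +37°: θ ← -92° +37° = -55°
rotate link 1 by -45°: θ ← -55° -45° = -100°
rotate link 1 by -48°: θ ← -100° -48° = -148°
rotate link 1 by +84°: θ ← -148° +84° = -64°
crank pin P = (r cos θ, r sin θ) = (17.096475, -35.052968)
h = r sin θ − e = -35.052968 − 11 = -46.052968
x = r cos θ + √(L² − h²) = 17.096475 + 175.043207 = 192.139681

192.1397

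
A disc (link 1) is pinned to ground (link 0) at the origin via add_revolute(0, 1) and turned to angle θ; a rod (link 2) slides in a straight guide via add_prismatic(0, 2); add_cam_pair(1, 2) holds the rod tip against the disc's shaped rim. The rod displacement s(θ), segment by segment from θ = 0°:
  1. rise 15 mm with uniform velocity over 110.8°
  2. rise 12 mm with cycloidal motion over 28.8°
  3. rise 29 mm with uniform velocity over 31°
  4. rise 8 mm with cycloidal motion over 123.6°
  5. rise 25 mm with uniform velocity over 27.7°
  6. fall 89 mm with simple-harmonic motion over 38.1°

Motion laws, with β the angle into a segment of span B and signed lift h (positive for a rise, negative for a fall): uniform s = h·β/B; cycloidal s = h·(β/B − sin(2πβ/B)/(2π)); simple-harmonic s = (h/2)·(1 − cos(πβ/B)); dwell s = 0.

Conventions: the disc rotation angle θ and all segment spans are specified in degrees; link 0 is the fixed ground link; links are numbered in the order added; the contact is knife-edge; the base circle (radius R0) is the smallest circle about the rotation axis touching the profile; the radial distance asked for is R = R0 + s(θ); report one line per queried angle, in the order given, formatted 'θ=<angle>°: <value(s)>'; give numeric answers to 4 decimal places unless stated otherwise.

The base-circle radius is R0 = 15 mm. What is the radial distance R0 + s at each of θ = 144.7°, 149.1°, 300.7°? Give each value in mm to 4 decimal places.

segment 1 (0° to 110.8°, uniform, h = 15) is passed completely: s = 0.0000 + (15) = 15.0000
segment 2 (110.8° to 139.6°, cycloidal, h = 12) is passed completely: s = 15.0000 + (12) = 27.0000
θ = 144.7° falls in segment 3 (139.6° to 170.6°, uniform, h = 29): β = 144.7 − 139.6 = 5.1°, B = 31°; Δs = 29·5.1/31 = 4.7710; s = 27.0000 + 4.7710 = 31.7710
θ = 149.1° falls in segment 3 (139.6° to 170.6°, uniform, h = 29): β = 149.1 − 139.6 = 9.5°, B = 31°; Δs = 29·9.5/31 = 8.8871; s = 27.0000 + 8.8871 = 35.8871
segment 3 (139.6° to 170.6°, uniform, h = 29) is passed completely: s = 27.0000 + (29) = 56.0000
segment 4 (170.6° to 294.2°, cycloidal, h = 8) is passed completely: s = 56.0000 + (8) = 64.0000
θ = 300.7° falls in segment 5 (294.2° to 321.9°, uniform, h = 25): β = 300.7 − 294.2 = 6.5°, B = 27.7°; Δs = 25·6.5/27.7 = 5.8664; s = 64.0000 + 5.8664 = 69.8664
θ=144.7°: R = R0 + s = 15 + 31.7710 = 46.7710
θ=149.1°: R = R0 + s = 15 + 35.8871 = 50.8871
θ=300.7°: R = R0 + s = 15 + 69.8664 = 84.8664

θ=144.7°: 46.7710
θ=149.1°: 50.8871
θ=300.7°: 84.8664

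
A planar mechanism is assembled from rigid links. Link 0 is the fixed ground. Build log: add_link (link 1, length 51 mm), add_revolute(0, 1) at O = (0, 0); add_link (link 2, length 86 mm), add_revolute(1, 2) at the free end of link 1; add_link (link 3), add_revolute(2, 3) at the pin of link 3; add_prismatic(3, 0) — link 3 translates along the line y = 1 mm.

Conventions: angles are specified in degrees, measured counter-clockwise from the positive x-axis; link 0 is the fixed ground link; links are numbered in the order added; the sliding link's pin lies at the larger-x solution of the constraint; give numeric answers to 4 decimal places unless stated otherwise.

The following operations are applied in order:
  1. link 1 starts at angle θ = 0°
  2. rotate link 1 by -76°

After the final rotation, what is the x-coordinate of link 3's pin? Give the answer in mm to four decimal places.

geometry: r = 51 mm, L = 86 mm, e = 1 mm; θ starts at 0°
rotate link 1 by -76°: θ ← 0° -76° = -76°
crank pin P = (r cos θ, r sin θ) = (12.338017, -49.485082)
h = r sin θ − e = -49.485082 − 1 = -50.485082
x = r cos θ + √(L² − h²) = 12.338017 + 69.622241 = 81.960258

81.9603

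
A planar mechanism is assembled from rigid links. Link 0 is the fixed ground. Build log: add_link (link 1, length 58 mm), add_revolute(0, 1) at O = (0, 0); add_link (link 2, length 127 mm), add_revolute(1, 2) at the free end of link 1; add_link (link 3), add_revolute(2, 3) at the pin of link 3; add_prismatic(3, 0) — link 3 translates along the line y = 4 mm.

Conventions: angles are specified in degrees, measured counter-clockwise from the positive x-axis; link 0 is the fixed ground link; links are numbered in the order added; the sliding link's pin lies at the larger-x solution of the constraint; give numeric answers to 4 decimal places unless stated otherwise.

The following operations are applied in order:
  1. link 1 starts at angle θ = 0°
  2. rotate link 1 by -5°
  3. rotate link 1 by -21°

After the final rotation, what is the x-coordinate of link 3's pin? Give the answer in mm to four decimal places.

geometry: r = 58 mm, L = 127 mm, e = 4 mm; θ starts at 0°
rotate link 1 by -5°: θ ← 0° -5° = -5°
rotate link 1 by -21°: θ ← -5° -21° = -26°
crank pin P = (r cos θ, r sin θ) = (52.130055, -25.425527)
h = r sin θ − e = -25.425527 − 4 = -29.425527
x = r cos θ + √(L² − h²) = 52.130055 + 123.544075 = 175.674129

175.6741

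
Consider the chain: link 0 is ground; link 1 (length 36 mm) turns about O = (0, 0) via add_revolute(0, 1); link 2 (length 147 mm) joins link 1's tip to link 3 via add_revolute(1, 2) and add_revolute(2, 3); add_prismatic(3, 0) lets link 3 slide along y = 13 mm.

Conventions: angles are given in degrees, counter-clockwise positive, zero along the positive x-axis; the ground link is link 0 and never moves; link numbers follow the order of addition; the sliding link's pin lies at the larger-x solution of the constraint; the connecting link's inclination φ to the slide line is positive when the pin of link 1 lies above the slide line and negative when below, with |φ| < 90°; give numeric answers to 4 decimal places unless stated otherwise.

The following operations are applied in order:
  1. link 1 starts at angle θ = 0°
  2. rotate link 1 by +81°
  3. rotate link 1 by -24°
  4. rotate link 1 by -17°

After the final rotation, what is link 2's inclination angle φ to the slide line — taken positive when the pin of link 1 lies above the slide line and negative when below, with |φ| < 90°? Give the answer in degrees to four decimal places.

geometry: r = 36 mm, L = 147 mm, e = 13 mm; θ starts at 0°
rotate link 1 by +81°: θ ← 0° +81° = 81°
rotate link 1 by -24°: θ ← 81° -24° = 57°
rotate link 1 by -17°: θ ← 57° -17° = 40°
h = r sin θ − e = 23.140354 − 13 = 10.140354
sin φ = h / L = 10.140354 / 147 = 0.06898200
φ = arcsin(0.06898200) = 3.955519°

3.9555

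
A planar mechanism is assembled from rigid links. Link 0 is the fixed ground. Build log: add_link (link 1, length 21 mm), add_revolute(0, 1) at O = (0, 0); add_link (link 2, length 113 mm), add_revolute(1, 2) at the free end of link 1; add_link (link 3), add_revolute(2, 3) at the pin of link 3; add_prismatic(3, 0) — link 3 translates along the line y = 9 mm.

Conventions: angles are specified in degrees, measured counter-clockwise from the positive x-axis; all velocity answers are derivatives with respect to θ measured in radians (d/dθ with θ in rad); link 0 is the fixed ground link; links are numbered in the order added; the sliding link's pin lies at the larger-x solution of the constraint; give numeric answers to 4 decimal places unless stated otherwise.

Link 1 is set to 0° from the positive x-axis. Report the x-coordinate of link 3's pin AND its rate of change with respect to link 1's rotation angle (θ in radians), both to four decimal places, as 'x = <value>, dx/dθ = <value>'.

geometry: r = 21 mm, L = 113 mm, e = 9 mm
crank pin P = (r cos θ, r sin θ) = (21.000000, 0.000000)
h = r sin θ − e = 0.000000 − 9 = -9.000000
x = r cos θ + √(L² − h²) = 21.000000 + 112.641023 = 133.641023
dx/dθ = −r sin θ − h·r cos θ/√(L² − h²) (θ in radians; h = -9.000000) = 1.677897

x = 133.6410, dx/dθ = 1.6779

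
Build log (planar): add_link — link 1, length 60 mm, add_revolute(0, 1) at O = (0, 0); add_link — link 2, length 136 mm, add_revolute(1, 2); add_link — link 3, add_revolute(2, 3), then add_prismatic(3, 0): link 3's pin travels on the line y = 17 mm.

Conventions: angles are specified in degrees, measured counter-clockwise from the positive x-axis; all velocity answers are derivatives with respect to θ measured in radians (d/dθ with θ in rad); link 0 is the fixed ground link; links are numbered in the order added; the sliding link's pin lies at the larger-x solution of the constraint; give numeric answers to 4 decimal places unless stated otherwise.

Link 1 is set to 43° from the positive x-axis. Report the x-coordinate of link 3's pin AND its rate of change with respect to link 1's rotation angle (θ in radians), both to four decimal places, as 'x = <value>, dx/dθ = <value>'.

geometry: r = 60 mm, L = 136 mm, e = 17 mm
crank pin P = (r cos θ, r sin θ) = (43.881222, 40.919902)
h = r sin θ − e = 40.919902 − 17 = 23.919902
x = r cos θ + √(L² − h²) = 43.881222 + 133.879940 = 177.761162
dx/dθ = −r sin θ − h·r cos θ/√(L² − h²) (θ in radians; h = 23.919902) = -48.760020

x = 177.7612, dx/dθ = -48.7600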